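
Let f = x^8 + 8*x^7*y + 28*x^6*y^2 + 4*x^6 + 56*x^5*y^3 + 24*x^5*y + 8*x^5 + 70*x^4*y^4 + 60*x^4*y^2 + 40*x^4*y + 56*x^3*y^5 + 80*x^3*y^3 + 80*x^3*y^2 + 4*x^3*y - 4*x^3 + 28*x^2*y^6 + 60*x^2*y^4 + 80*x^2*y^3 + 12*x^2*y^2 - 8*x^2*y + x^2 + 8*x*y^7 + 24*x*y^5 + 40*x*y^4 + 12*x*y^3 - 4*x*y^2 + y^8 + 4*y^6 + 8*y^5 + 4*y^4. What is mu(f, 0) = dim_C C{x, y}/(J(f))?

7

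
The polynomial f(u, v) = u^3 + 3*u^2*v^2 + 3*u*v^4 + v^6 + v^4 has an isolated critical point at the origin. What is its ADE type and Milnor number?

The Hessian of f at 0 has rank 0. Corank 2; j^3 = u^3 is a perfect cube, so E-series; the 4-jet and mu = 6 give E_6.

Type E_6, Milnor number mu = 6.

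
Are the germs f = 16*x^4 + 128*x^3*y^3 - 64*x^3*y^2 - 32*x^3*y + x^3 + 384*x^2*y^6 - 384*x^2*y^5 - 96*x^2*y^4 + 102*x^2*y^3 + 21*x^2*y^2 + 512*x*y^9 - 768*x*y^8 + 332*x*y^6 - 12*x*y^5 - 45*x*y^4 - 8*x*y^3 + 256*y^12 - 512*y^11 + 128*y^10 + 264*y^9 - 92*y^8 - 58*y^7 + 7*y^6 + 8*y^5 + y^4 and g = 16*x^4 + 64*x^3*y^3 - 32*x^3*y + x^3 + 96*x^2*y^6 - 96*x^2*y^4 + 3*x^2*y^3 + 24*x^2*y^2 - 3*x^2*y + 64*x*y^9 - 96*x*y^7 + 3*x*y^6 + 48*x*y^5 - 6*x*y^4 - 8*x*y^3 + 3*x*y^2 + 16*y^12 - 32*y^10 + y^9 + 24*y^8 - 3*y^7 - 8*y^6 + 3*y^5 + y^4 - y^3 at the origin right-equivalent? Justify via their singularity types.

The Hessian of f at 0 is [[0, 0], [0, 0]] with rank 0, so corank 2. A Groebner basis of the Jacobian ideal J(f) in C{x,y} is {x^3, x^2*y, -x^2/2 + x*y^2, -3*x^2 + y^3}; counting standard monomials gives mu = 6. Corank 2; j^3 = x^3 is a perfect cube, so E-series; the 4-jet and mu = 6 give E_6. The Hessian of g at 0 is [[0, 0], [0, 0]] with rank 0, so corank 2. A Groebner basis of the Jacobian ideal J(g) in C{x,y} is {y^4, x*y^2 - 5*y^3/6, x^2 - 2*x*y + y^2}; counting standard monomials gives mu = 6. Corank 2; j^3 = (x - y)^3 is a perfect cube, so E-series; the 4-jet and mu = 6 give E_6. Both have type E_6, hence right-equivalent.

Yes.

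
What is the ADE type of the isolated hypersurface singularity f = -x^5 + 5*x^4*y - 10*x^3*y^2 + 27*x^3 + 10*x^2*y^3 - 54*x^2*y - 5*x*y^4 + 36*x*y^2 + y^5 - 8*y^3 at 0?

The Hessian of f at 0 has rank 0. Corank 2; j^3 = (3*x - 2*y)^3 is a perfect cube, so E-series; the 5-jet and mu = 8 give E_8.

E_{8}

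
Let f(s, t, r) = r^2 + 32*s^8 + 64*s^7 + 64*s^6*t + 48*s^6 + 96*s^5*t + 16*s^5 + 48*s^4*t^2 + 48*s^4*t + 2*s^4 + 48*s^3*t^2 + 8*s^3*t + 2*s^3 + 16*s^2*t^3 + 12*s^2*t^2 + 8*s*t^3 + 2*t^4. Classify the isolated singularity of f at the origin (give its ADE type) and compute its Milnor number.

The Hessian of f at 0 is [[0, 0, 0], [0, 0, 0], [0, 0, 2]] with rank 1, so corank 2. A Groebner basis of the Jacobian ideal J(f) in C{s,t,r} is {t^4, s*t^2 + t^3/3, s^2, r}; counting standard monomials gives mu = 6. Corank 2; j^3 = 2*s^3 is a perfect cube, so E-series; the 4-jet and mu = 6 give E_6.

Type E_{6}, Milnor number mu = 6.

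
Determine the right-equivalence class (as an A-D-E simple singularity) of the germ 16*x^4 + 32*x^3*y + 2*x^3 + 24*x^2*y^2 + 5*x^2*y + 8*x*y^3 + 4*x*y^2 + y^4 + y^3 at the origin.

The Hessian of f at 0 is [[0, 0], [0, 0]] with rank 0, so corank 2. A Groebner basis of the Jacobian ideal J(f) in C{x,y} is {x*y^2 + x*y/8 + y^2/8, -x*y/8 + y^3 - y^2/8, x^2 + 3*x*y/2 + y^2/2}; counting standard monomials gives mu = 5. Corank 2; j^3 = (x + y)^2*(2*x + y) has shape L^2 M (L != M), so D-series; mu = 5 gives D_5.

D_{5}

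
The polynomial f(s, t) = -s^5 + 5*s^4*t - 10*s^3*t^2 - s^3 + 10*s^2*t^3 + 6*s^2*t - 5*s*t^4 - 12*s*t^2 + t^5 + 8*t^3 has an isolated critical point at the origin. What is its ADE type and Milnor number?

Type E_8, Milnor number mu = 8.

The Hessian of f at 0 has rank 0. Corank 2; j^3 = -(s - 2*t)^3 is a perfect cube, so E-series; the 5-jet and mu = 8 give E_8.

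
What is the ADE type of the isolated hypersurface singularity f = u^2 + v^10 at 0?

The Hessian of f at 0 has rank 1. Corank 1: A-series; mu = 9 gives A_9.

A_{9}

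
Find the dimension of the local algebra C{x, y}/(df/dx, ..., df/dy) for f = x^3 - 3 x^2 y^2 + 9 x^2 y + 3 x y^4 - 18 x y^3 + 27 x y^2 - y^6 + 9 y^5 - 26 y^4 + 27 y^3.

The Hessian of f at 0 has rank 0. Corank 2; j^3 = (x + 3*y)^3 is a perfect cube, so E-series; the 4-jet and mu = 6 give E_6.

6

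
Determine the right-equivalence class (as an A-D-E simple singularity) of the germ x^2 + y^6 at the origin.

The Hessian of f at 0 has rank 1. Corank 1: A-series; mu = 5 gives A_5.

A_{5}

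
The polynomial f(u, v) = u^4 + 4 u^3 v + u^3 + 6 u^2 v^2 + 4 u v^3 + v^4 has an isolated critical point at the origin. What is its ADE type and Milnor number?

Type E6, Milnor number mu = 6.

The Hessian of f at 0 has rank 0. Corank 2; j^3 = u^3 is a perfect cube, so E-series; the 4-jet and mu = 6 give E_6.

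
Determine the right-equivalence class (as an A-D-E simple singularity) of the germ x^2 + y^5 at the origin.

The Hessian of f at 0 has rank 1. Corank 1: A-series; mu = 4 gives A_4.

A_4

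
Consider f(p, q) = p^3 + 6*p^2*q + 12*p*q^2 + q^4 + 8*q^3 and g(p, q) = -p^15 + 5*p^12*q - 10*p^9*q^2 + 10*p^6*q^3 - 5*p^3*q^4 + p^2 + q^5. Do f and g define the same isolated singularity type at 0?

The Hessian of f at 0 has rank 0. Corank 2; j^3 = (p + 2*q)^3 is a perfect cube, so E-series; the 4-jet and mu = 6 give E_6. The Hessian of g at 0 has rank 1. Corank 1: A-series; mu = 4 gives A_4. f is E_6 but g is A_4, hence not right-equivalent.

No.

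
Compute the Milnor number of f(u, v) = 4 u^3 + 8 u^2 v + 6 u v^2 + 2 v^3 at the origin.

The Hessian of f at 0 has rank 0. Corank 2; j^3 = 2*(u + v)*(2*u^2 + 2*u*v + v^2) splits into three distinct lines over C (the quadratic factor has nonzero discriminant), so D_4.

4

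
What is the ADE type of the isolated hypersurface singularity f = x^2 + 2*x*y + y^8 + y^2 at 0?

A_7

The Hessian of f at 0 has rank 1. Corank 1: A-series; mu = 7 gives A_7.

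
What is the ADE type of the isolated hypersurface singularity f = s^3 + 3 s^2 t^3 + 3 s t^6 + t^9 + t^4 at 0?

The Hessian of f at 0 has rank 0. Corank 2; j^3 = s^3 is a perfect cube, so E-series; the 4-jet and mu = 6 give E_6.

E_{6}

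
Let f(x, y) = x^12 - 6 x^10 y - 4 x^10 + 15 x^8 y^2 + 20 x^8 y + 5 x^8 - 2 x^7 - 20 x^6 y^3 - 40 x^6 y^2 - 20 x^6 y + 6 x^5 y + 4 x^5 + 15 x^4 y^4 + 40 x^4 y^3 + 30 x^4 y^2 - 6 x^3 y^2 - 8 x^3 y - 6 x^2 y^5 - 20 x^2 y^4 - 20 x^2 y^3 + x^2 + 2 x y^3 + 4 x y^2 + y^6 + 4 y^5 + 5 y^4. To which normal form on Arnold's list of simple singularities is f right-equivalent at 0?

The Hessian of f at 0 has rank 1. Corank 1: A-series; mu = 3 gives A_3.

A3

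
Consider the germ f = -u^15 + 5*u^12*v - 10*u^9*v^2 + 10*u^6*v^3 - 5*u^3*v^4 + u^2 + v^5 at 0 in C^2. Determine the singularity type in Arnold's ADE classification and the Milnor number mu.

Type A_4, Milnor number mu = 4.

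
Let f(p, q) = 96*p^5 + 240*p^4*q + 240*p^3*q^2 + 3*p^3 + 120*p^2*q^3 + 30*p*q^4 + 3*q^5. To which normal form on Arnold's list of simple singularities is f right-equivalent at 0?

E8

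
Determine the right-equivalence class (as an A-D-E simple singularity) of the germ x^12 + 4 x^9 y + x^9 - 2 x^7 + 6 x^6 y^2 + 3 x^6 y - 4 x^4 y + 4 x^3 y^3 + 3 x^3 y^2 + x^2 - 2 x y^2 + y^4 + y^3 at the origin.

A_{2}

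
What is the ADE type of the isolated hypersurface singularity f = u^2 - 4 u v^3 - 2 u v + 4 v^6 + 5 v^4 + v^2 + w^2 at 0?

A_3

The Hessian of f at 0 has rank 2. Corank 1: A-series; mu = 3 gives A_3.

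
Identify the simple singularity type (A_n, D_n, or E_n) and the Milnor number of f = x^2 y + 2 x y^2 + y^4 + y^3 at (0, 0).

Type D_5, Milnor number mu = 5.

The Hessian of f at 0 has rank 0. Corank 2; j^3 = y*(x + y)^2 has shape L^2 M (L != M), so D-series; mu = 5 gives D_5.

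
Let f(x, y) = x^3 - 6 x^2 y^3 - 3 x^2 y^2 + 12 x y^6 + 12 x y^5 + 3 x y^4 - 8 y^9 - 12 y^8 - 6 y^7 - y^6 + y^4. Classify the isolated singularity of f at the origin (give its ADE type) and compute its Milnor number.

The Hessian of f at 0 has rank 0. Corank 2; j^3 = x^3 is a perfect cube, so E-series; the 4-jet and mu = 6 give E_6.

Type E_6, Milnor number mu = 6.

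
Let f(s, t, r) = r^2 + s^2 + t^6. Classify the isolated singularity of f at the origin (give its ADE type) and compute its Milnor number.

Type A_{5}, Milnor number mu = 5.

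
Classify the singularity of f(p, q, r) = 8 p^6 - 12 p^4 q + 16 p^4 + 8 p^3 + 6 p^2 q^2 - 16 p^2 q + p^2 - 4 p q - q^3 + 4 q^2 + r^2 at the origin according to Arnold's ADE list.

The Hessian of f at 0 is [[2, -4, 0], [-4, 8, 0], [0, 0, 2]] with rank 2, so corank 1. A Groebner basis of the Jacobian ideal J(f) in C{p,q,r} is {q^2, p - 2*q, r}; counting standard monomials gives mu = 2. Corank 1: A-series; mu = 2 gives A_2.

A_{2}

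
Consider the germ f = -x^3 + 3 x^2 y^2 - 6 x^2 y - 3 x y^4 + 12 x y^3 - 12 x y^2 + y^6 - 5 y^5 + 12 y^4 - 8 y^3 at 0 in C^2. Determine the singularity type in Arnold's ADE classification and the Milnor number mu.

The Hessian of f at 0 has rank 0. Corank 2; j^3 = -(x + 2*y)^3 is a perfect cube, so E-series; the 5-jet and mu = 8 give E_8.

Type E8, Milnor number mu = 8.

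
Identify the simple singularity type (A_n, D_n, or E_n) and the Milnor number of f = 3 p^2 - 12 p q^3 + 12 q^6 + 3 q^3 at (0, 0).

Type A2, Milnor number mu = 2.

The Hessian of f at 0 has rank 1. Corank 1: A-series; mu = 2 gives A_2.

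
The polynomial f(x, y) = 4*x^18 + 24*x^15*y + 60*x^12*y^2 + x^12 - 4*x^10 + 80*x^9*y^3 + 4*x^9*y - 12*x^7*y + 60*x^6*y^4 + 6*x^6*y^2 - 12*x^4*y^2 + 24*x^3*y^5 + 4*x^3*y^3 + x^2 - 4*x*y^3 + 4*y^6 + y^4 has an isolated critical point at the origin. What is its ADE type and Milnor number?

The Hessian of f at 0 has rank 1. Corank 1: A-series; mu = 3 gives A_3.

Type A_{3}, Milnor number mu = 3.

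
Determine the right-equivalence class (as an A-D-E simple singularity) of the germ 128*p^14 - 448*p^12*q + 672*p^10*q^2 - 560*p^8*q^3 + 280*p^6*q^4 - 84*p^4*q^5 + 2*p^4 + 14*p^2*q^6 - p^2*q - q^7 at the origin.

D8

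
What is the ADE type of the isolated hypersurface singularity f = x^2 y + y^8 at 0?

The Hessian of f at 0 is [[0, 0], [0, 0]] with rank 0, so corank 2. A Groebner basis of the Jacobian ideal J(f) in C{x,y} is {x^2/8 + y^7, x^3, x*y}; counting standard monomials gives mu = 9. Corank 2; j^3 = x^2*y has shape L^2 M (L != M), so D-series; mu = 9 gives D_9.

D_{9}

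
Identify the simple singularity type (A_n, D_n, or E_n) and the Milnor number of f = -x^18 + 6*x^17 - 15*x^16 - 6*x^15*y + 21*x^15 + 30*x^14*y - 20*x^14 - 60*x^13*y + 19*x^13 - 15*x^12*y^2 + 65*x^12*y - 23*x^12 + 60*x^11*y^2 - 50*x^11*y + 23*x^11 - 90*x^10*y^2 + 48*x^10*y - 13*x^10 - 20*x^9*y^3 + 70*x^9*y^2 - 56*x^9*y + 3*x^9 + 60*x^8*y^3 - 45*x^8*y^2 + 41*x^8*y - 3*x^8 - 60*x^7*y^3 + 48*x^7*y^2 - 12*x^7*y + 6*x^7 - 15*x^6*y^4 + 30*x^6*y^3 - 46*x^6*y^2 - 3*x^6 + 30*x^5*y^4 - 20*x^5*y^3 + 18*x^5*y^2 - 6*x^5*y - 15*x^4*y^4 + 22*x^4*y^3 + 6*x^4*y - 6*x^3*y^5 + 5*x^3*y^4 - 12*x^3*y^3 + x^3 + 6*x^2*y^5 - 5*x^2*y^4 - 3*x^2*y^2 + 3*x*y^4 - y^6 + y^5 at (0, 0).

The Hessian of f at 0 has rank 0. Corank 2; j^3 = x^3 is a perfect cube, so E-series; the 5-jet and mu = 8 give E_8.

Type E_{8}, Milnor number mu = 8.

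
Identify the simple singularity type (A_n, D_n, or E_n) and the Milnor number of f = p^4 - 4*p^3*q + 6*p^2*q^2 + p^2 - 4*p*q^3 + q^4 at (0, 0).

Type A_3, Milnor number mu = 3.

The Hessian of f at 0 has rank 1. Corank 1: A-series; mu = 3 gives A_3.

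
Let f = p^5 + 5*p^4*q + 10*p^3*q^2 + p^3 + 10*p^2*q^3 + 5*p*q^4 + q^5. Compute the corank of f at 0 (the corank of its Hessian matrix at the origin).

2

Hessian at 0 has rank 0.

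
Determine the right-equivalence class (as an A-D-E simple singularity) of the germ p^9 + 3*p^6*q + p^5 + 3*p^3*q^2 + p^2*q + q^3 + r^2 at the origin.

D_{4}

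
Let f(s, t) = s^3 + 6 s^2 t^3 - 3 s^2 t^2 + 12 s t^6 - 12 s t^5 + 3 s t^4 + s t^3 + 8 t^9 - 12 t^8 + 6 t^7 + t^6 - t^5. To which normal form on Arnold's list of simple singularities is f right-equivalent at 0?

The Hessian of f at 0 is [[0, 0], [0, 0]] with rank 0, so corank 2. A Groebner basis of the Jacobian ideal J(f) in C{s,t} is {-s^2 + t^4 - t^3/3, s^3, s^2*t + s^2/3 + t^3/9, -s^2 + s*t^2 - t^3/3}; counting standard monomials gives mu = 7. Corank 2; j^3 = s^3 is a perfect cube, so E-series; the 4-jet and mu = 7 give E_7.

E_{7}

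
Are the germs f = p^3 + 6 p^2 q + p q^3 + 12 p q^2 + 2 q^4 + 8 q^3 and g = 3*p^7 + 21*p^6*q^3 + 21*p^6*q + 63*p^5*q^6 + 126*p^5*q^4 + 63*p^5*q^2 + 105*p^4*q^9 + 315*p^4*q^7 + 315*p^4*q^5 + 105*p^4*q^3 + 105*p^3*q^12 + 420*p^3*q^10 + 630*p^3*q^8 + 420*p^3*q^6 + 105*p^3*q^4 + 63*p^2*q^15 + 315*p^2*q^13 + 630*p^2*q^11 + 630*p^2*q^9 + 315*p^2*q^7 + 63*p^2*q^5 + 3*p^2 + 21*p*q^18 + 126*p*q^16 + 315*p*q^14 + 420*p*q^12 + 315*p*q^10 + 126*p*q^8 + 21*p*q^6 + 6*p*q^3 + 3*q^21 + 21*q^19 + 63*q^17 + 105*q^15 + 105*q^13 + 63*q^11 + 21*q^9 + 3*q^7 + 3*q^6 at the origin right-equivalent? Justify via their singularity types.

No.

The Hessian of f at 0 has rank 0. Corank 2; j^3 = (p + 2*q)^3 is a perfect cube, so E-series; the 4-jet and mu = 7 give E_7. The Hessian of g at 0 has rank 1. Corank 1: A-series; mu = 6 gives A_6. f is E_7 but g is A_6, hence not right-equivalent.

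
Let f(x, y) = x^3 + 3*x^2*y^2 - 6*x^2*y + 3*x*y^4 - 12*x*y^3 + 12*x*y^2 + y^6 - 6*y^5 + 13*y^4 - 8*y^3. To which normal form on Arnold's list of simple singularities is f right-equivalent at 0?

E6

The Hessian of f at 0 is [[0, 0], [0, 0]] with rank 0, so corank 2. A Groebner basis of the Jacobian ideal J(f) in C{x,y} is {x^3 + 6*x^2 - 24*x*y + 24*y^2, x^2*y + 2*x^2 - 8*x*y + 8*y^2, x^2/2 + x*y^2 - 2*x*y + 2*y^2, y^3}; counting standard monomials gives mu = 6. Corank 2; j^3 = (x - 2*y)^3 is a perfect cube, so E-series; the 4-jet and mu = 6 give E_6.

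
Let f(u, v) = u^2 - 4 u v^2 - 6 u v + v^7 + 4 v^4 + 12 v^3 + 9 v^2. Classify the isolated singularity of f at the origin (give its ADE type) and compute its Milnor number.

Type A_6, Milnor number mu = 6.

The Hessian of f at 0 has rank 1. Corank 1: A-series; mu = 6 gives A_6.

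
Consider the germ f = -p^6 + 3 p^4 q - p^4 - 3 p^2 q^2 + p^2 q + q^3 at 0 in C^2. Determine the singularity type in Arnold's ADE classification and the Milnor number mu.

The Hessian of f at 0 is [[0, 0], [0, 0]] with rank 0, so corank 2. A Groebner basis of the Jacobian ideal J(f) in C{p,q} is {q^3, p^2 + 3*q^2, p*q}; counting standard monomials gives mu = 4. Corank 2; j^3 = q*(p^2 + q^2) splits into three distinct lines over C (the quadratic factor has nonzero discriminant), so D_4.

Type D_4, Milnor number mu = 4.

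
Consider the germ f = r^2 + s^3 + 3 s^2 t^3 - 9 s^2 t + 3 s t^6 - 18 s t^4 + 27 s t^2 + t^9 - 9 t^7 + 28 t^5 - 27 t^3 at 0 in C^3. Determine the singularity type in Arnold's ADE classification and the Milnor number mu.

Type E_{8}, Milnor number mu = 8.

The Hessian of f at 0 is [[0, 0, 0], [0, 0, 0], [0, 0, 2]] with rank 1, so corank 2. A Groebner basis of the Jacobian ideal J(f) in C{s,t,r} is {s^2/2 + s*t^3 - 3*s*t + 9*t^2/2, t^4, s^3 - 27*s*t^2 + 54*t^3, s^2*t - 6*s*t^2 + 9*t^3, r}; counting standard monomials gives mu = 8. Corank 2; j^3 = (s - 3*t)^3 is a perfect cube, so E-series; the 5-jet and mu = 8 give E_8.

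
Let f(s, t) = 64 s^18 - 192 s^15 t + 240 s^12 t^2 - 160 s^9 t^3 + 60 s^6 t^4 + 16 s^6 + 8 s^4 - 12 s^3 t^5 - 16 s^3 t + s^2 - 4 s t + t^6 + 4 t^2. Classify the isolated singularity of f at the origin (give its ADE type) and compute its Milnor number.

The Hessian of f at 0 has rank 1. Corank 1: A-series; mu = 5 gives A_5.

Type A_5, Milnor number mu = 5.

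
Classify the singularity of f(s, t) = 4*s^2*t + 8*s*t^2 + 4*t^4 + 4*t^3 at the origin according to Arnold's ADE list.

D_{5}

The Hessian of f at 0 is [[0, 0], [0, 0]] with rank 0, so corank 2. A Groebner basis of the Jacobian ideal J(f) in C{s,t} is {s^3 - s^2/4 + t^2/4, s^2/4 + t^3 - t^2/4, s*t + t^2}; counting standard monomials gives mu = 5. Corank 2; j^3 = 4*t*(s + t)^2 has shape L^2 M (L != M), so D-series; mu = 5 gives D_5.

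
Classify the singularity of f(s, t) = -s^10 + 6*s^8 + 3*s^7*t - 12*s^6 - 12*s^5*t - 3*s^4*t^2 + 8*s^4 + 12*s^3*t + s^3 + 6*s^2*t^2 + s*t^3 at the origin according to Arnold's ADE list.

The Hessian of f at 0 is [[0, 0], [0, 0]] with rank 0, so corank 2. A Groebner basis of the Jacobian ideal J(f) in C{s,t} is {3*s^2/4 + t^4 + t^3/4, s^3, s^2*t - s^2/4 - t^3/12, s^2 + s*t^2 + t^3/3}; counting standard monomials gives mu = 7. Corank 2; j^3 = s^3 is a perfect cube, so E-series; the 4-jet and mu = 7 give E_7.

E7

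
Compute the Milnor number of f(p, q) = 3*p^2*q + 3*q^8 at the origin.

9

The Hessian of f at 0 is [[0, 0], [0, 0]] with rank 0, so corank 2. A Groebner basis of the Jacobian ideal J(f) in C{p,q} is {p^2/8 + q^7, p^3, p*q}; counting standard monomials gives mu = 9. Corank 2; j^3 = 3*p^2*q has shape L^2 M (L != M), so D-series; mu = 9 gives D_9.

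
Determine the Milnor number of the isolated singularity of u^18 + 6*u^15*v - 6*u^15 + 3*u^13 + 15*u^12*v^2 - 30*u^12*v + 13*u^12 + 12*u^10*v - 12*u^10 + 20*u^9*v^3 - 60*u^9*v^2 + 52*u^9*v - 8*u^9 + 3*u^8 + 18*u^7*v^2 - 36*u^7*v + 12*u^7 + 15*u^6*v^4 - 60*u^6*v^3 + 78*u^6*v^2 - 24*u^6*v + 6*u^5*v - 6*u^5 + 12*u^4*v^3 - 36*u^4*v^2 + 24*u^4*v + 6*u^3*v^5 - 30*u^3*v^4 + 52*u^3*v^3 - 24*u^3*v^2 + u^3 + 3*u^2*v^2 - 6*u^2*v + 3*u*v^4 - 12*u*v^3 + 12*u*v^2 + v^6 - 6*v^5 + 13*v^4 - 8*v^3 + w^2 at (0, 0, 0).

The Hessian of f at 0 has rank 1. Corank 2; j^3 = (u - 2*v)^3 is a perfect cube, so E-series; the 4-jet and mu = 6 give E_6.

6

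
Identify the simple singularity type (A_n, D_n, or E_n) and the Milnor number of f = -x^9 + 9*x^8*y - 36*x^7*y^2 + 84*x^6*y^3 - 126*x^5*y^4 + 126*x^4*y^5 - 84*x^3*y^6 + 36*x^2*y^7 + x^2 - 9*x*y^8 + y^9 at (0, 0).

The Hessian of f at 0 has rank 1. Corank 1: A-series; mu = 8 gives A_8.

Type A8, Milnor number mu = 8.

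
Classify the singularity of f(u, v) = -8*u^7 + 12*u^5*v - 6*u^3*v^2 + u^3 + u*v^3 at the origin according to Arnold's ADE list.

E_7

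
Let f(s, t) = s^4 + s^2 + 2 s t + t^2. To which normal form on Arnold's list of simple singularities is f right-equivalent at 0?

The Hessian of f at 0 is [[2, 2], [2, 2]] with rank 1, so corank 1. A Groebner basis of the Jacobian ideal J(f) in C{s,t} is {t^3, s + t}; counting standard monomials gives mu = 3. Corank 1: A-series; mu = 3 gives A_3.

A3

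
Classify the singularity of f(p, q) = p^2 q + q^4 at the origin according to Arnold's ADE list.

The Hessian of f at 0 has rank 0. Corank 2; j^3 = p^2*q has shape L^2 M (L != M), so D-series; mu = 5 gives D_5.

D_5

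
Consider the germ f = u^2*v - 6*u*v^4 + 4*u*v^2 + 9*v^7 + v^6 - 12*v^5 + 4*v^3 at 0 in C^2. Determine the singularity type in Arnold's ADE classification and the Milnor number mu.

Type D_7, Milnor number mu = 7.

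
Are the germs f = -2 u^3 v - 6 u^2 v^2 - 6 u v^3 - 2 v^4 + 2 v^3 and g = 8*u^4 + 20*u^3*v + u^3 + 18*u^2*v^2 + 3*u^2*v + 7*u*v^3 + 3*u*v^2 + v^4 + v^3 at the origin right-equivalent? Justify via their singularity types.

Yes.

The Hessian of f at 0 is [[0, 0], [0, 0]] with rank 0, so corank 2. A Groebner basis of the Jacobian ideal J(f) in C{u,v} is {u^3 - 3*u*v^2 - 3*v^2, u^2*v + 2*u*v^2, v^3}; counting standard monomials gives mu = 7. Corank 2; j^3 = 2*v^3 is a perfect cube, so E-series; the 4-jet and mu = 7 give E_7. The Hessian of g at 0 is [[0, 0], [0, 0]] with rank 0, so corank 2. A Groebner basis of the Jacobian ideal J(g) in C{u,v} is {3*u^2/4 + 3*u*v/2 + v^4 - v^3/4 + 3*v^2/4, u^3 + 9*u^2/4 + 9*u*v/2 + v^3/4 + 9*v^2/4, u^2*v - 7*u^2/4 - 7*u*v/2 - 5*v^3/12 - 7*v^2/4, u^2 + u*v^2 + 2*u*v + 2*v^3/3 + v^2}; counting standard monomials gives mu = 7. Corank 2; j^3 = (u + v)^3 is a perfect cube, so E-series; the 4-jet and mu = 7 give E_7. Both have type E_7, hence right-equivalent.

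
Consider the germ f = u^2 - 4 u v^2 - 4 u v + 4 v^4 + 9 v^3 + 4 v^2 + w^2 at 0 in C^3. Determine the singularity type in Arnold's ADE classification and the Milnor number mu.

The Hessian of f at 0 is [[2, -4, 0], [-4, 8, 0], [0, 0, 2]] with rank 2, so corank 1. A Groebner basis of the Jacobian ideal J(f) in C{u,v,w} is {v^2, u - 2*v, w}; counting standard monomials gives mu = 2. Corank 1: A-series; mu = 2 gives A_2.

Type A_{2}, Milnor number mu = 2.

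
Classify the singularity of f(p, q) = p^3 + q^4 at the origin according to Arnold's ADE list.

E6

The Hessian of f at 0 is [[0, 0], [0, 0]] with rank 0, so corank 2. A Groebner basis of the Jacobian ideal J(f) in C{p,q} is {q^3, p^2}; counting standard monomials gives mu = 6. Corank 2; j^3 = p^3 is a perfect cube, so E-series; the 4-jet and mu = 6 give E_6.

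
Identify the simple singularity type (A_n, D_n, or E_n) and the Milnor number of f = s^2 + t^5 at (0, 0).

Type A4, Milnor number mu = 4.

The Hessian of f at 0 is [[2, 0], [0, 0]] with rank 1, so corank 1. A Groebner basis of the Jacobian ideal J(f) in C{s,t} is {t^4, s}; counting standard monomials gives mu = 4. Corank 1: A-series; mu = 4 gives A_4.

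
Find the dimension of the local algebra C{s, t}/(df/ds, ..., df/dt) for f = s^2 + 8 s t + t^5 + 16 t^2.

The Hessian of f at 0 has rank 1. Corank 1: A-series; mu = 4 gives A_4.

4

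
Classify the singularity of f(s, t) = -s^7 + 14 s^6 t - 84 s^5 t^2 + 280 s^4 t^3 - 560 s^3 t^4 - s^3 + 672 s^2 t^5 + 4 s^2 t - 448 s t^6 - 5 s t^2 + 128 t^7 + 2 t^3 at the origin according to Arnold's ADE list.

The Hessian of f at 0 has rank 0. Corank 2; j^3 = -(s - 2*t)*(s - t)^2 has shape L^2 M (L != M), so D-series; mu = 8 gives D_8.

D_{8}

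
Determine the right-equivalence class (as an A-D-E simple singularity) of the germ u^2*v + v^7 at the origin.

The Hessian of f at 0 is [[0, 0], [0, 0]] with rank 0, so corank 2. A Groebner basis of the Jacobian ideal J(f) in C{u,v} is {u^2/7 + v^6, u^3, u*v}; counting standard monomials gives mu = 8. Corank 2; j^3 = u^2*v has shape L^2 M (L != M), so D-series; mu = 8 gives D_8.

D_8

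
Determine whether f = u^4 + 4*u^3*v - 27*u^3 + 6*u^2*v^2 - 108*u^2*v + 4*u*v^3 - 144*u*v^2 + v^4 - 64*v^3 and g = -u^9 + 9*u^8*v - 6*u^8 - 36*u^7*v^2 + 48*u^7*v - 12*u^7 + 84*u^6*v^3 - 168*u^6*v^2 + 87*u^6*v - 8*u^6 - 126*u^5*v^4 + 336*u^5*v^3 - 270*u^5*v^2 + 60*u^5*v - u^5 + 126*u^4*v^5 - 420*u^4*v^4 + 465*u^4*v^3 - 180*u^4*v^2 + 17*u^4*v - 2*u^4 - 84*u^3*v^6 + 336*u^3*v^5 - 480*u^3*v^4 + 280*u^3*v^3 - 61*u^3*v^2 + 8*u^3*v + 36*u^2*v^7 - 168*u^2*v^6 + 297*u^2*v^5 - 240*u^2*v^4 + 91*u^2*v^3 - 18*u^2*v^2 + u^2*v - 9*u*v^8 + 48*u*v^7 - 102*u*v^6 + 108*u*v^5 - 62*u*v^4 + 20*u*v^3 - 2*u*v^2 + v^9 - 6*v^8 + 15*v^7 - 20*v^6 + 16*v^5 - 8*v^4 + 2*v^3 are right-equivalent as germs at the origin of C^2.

The Hessian of f at 0 is [[0, 0], [0, 0]] with rank 0, so corank 2. A Groebner basis of the Jacobian ideal J(f) in C{u,v} is {v^4, u*v^2 + 11*v^3/9, u^2 + 8*u*v/3 + 16*v^2/9}; counting standard monomials gives mu = 6. Corank 2; j^3 = -(3*u + 4*v)^3 is a perfect cube, so E-series; the 4-jet and mu = 6 give E_6. The Hessian of g at 0 is [[0, 0], [0, 0]] with rank 0, so corank 2. A Groebner basis of the Jacobian ideal J(g) in C{u,v} is {v^3, u^2 + 2*v^2, u*v - v^2}; counting standard monomials gives mu = 4. Corank 2; j^3 = v*(u^2 - 2*u*v + 2*v^2) splits into three distinct lines over C (the quadratic factor has nonzero discriminant), so D_4. f is E_6 but g is D_4, hence not right-equivalent.

No.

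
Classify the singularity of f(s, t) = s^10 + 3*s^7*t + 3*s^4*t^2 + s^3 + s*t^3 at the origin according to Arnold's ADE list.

E_7

The Hessian of f at 0 is [[0, 0], [0, 0]] with rank 0, so corank 2. A Groebner basis of the Jacobian ideal J(f) in C{s,t} is {s^3, s*t^2, 3*s^2 + t^3}; counting standard monomials gives mu = 7. Corank 2; j^3 = s^3 is a perfect cube, so E-series; the 4-jet and mu = 7 give E_7.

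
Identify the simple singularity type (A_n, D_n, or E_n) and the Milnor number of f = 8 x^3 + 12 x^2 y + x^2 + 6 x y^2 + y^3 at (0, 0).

Type A2, Milnor number mu = 2.

The Hessian of f at 0 has rank 1. Corank 1: A-series; mu = 2 gives A_2.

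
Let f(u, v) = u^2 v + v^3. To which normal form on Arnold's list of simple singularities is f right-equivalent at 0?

D_{4}

The Hessian of f at 0 has rank 0. Corank 2; j^3 = v*(u^2 + v^2) splits into three distinct lines over C (the quadratic factor has nonzero discriminant), so D_4.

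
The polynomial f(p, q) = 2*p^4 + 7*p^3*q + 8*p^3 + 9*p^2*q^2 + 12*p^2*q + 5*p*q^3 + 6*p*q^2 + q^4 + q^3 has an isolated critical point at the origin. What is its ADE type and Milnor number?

Type E_7, Milnor number mu = 7.

The Hessian of f at 0 has rank 0. Corank 2; j^3 = (2*p + q)^3 is a perfect cube, so E-series; the 4-jet and mu = 7 give E_7.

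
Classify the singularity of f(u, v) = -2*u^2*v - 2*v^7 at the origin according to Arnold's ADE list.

The Hessian of f at 0 has rank 0. Corank 2; j^3 = -2*u^2*v has shape L^2 M (L != M), so D-series; mu = 8 gives D_8.

D_8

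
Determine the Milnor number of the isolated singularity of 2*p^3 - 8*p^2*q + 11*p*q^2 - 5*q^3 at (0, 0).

The Hessian of f at 0 has rank 0. Corank 2; j^3 = (p - q)*(2*p^2 - 6*p*q + 5*q^2) splits into three distinct lines over C (the quadratic factor has nonzero discriminant), so D_4.

4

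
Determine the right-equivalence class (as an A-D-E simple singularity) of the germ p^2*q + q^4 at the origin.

D_5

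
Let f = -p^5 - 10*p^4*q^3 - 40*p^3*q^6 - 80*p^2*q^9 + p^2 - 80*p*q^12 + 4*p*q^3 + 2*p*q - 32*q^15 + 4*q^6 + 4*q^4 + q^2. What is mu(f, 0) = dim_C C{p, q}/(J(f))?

4

The Hessian of f at 0 is [[2, 2], [2, 2]] with rank 1, so corank 1. A Groebner basis of the Jacobian ideal J(f) in C{p,q} is {p/2 + q^3 + q/2, p^2 - q^2, p*q + q^2}; counting standard monomials gives mu = 4. Corank 1: A-series; mu = 4 gives A_4.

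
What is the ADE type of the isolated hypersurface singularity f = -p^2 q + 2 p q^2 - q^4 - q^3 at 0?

D_5

The Hessian of f at 0 is [[0, 0], [0, 0]] with rank 0, so corank 2. A Groebner basis of the Jacobian ideal J(f) in C{p,q} is {p^3 + p^2/4 - q^2/4, p^2/4 + q^3 - q^2/4, p*q - q^2}; counting standard monomials gives mu = 5. Corank 2; j^3 = -q*(p - q)^2 has shape L^2 M (L != M), so D-series; mu = 5 gives D_5.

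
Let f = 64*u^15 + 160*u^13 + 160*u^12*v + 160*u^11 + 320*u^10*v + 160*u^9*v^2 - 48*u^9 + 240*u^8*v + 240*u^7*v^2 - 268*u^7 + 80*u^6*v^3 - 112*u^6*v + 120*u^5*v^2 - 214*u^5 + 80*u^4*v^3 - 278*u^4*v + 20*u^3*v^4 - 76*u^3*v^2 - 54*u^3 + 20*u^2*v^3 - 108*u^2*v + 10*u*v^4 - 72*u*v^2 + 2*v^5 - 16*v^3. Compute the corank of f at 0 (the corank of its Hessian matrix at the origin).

2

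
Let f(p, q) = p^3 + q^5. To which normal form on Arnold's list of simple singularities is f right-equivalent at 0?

E_{8}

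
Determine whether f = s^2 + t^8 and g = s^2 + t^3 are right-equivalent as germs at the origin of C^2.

The Hessian of f at 0 has rank 1. Corank 1: A-series; mu = 7 gives A_7. The Hessian of g at 0 has rank 1. Corank 1: A-series; mu = 2 gives A_2. f is A_7 but g is A_2, hence not right-equivalent.

No.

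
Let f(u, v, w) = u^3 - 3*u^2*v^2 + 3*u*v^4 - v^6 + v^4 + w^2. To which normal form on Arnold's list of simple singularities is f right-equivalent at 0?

E6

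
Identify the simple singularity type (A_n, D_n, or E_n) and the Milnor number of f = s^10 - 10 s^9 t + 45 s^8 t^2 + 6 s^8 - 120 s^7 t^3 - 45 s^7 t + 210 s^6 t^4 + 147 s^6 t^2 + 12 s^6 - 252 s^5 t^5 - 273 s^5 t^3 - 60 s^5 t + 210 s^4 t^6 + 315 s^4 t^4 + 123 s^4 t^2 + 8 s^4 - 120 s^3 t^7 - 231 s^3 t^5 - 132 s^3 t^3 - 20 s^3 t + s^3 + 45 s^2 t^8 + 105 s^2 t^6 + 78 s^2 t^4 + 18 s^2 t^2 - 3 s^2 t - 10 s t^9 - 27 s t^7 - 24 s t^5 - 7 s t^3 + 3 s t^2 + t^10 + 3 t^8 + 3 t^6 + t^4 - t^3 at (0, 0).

The Hessian of f at 0 is [[0, 0], [0, 0]] with rank 0, so corank 2. A Groebner basis of the Jacobian ideal J(f) in C{s,t} is {3*s^2/4 - 3*s*t/2 + t^4 + t^3/4 + 3*t^2/4, s^3 + 9*s^2/4 - 9*s*t/2 - t^3/4 + 9*t^2/4, s^2*t + 7*s^2/4 - 7*s*t/2 - 5*t^3/12 + 7*t^2/4, s^2 + s*t^2 - 2*s*t - 2*t^3/3 + t^2}; counting standard monomials gives mu = 7. Corank 2; j^3 = (s - t)^3 is a perfect cube, so E-series; the 4-jet and mu = 7 give E_7.

Type E_7, Milnor number mu = 7.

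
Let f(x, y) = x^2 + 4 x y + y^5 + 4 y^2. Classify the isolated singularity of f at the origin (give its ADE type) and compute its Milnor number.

The Hessian of f at 0 has rank 1. Corank 1: A-series; mu = 4 gives A_4.

Type A_4, Milnor number mu = 4.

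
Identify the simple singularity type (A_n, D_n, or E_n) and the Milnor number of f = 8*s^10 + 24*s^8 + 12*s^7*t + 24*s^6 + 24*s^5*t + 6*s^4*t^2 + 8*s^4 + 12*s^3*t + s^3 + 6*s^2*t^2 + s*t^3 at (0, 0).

The Hessian of f at 0 is [[0, 0], [0, 0]] with rank 0, so corank 2. A Groebner basis of the Jacobian ideal J(f) in C{s,t} is {3*s^2/4 + t^4 + t^3/4, s^3, s^2*t - s^2/4 - t^3/12, s^2 + s*t^2 + t^3/3}; counting standard monomials gives mu = 7. Corank 2; j^3 = s^3 is a perfect cube, so E-series; the 4-jet and mu = 7 give E_7.

Type E7, Milnor number mu = 7.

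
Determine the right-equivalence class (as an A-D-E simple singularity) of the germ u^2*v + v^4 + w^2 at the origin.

The Hessian of f at 0 has rank 1. Corank 2; j^3 = u^2*v has shape L^2 M (L != M), so D-series; mu = 5 gives D_5.

D_{5}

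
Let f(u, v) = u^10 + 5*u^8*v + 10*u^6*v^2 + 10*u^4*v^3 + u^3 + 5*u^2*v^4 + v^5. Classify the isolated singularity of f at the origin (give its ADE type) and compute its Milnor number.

The Hessian of f at 0 has rank 0. Corank 2; j^3 = u^3 is a perfect cube, so E-series; the 5-jet and mu = 8 give E_8.

Type E8, Milnor number mu = 8.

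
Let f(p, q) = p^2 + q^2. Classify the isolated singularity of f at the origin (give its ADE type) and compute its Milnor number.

The Hessian of f at 0 is [[2, 0], [0, 2]] with rank 2, so corank 0. A Groebner basis of the Jacobian ideal J(f) in C{p,q} is {p, q}; counting standard monomials gives mu = 1. Corank 0: nondegenerate Morse point, so A_1.

Type A_{1}, Milnor number mu = 1.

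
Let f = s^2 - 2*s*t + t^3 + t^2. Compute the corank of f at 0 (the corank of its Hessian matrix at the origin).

1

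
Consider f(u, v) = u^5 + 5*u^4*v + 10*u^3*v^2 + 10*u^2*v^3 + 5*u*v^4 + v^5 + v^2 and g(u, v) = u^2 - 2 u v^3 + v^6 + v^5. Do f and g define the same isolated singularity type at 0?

The Hessian of f at 0 has rank 1. Corank 1: A-series; mu = 4 gives A_4. The Hessian of g at 0 has rank 1. Corank 1: A-series; mu = 4 gives A_4. Both have type A_4, hence right-equivalent.

Yes.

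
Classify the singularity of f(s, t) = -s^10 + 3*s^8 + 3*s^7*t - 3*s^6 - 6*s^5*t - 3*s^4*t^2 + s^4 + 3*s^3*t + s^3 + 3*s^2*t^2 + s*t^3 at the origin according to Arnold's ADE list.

The Hessian of f at 0 has rank 0. Corank 2; j^3 = s^3 is a perfect cube, so E-series; the 4-jet and mu = 7 give E_7.

E_7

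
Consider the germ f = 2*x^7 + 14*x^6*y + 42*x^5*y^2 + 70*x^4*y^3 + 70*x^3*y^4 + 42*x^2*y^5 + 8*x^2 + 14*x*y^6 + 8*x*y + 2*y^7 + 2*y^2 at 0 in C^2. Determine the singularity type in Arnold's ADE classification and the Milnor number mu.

Type A_{6}, Milnor number mu = 6.

The Hessian of f at 0 has rank 1. Corank 1: A-series; mu = 6 gives A_6.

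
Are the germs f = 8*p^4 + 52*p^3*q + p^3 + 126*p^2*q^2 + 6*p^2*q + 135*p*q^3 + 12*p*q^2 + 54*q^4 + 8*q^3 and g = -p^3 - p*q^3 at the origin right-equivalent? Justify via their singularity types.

The Hessian of f at 0 has rank 0. Corank 2; j^3 = (p + 2*q)^3 is a perfect cube, so E-series; the 4-jet and mu = 7 give E_7. The Hessian of g at 0 has rank 0. Corank 2; j^3 = -p^3 is a perfect cube, so E-series; the 4-jet and mu = 7 give E_7. Both have type E_7, hence right-equivalent.

Yes.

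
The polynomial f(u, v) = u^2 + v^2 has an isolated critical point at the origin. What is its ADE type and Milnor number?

Type A_{1}, Milnor number mu = 1.

The Hessian of f at 0 has rank 2. Corank 0: nondegenerate Morse point, so A_1.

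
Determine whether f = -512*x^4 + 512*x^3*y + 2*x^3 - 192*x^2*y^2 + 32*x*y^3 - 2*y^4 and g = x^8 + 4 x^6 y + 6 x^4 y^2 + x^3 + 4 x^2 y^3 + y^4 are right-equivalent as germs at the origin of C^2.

Yes.

The Hessian of f at 0 has rank 0. Corank 2; j^3 = 2*x^3 is a perfect cube, so E-series; the 4-jet and mu = 6 give E_6. The Hessian of g at 0 has rank 0. Corank 2; j^3 = x^3 is a perfect cube, so E-series; the 4-jet and mu = 6 give E_6. Both have type E_6, hence right-equivalent.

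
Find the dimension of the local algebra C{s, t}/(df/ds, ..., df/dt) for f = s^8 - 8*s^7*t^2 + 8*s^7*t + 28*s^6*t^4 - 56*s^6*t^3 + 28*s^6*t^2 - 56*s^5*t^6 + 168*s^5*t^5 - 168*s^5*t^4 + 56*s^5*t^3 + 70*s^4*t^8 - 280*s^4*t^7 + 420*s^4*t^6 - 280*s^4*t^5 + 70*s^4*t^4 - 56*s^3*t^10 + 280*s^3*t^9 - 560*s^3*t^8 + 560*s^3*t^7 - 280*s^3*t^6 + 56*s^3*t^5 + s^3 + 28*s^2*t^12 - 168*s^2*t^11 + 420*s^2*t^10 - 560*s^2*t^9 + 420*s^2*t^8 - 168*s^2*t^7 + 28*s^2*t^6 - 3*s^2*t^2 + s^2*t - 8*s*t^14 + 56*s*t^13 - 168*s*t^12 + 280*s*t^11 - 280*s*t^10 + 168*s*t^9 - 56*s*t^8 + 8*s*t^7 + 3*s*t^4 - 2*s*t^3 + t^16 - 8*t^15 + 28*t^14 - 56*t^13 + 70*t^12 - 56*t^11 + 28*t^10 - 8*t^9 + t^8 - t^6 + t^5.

9

The Hessian of f at 0 has rank 0. Corank 2; j^3 = s^2*(s + t) has shape L^2 M (L != M), so D-series; mu = 9 gives D_9.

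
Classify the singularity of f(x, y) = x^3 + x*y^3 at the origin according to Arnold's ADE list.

E7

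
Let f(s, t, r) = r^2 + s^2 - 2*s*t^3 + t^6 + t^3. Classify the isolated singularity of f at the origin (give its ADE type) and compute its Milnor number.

Type A2, Milnor number mu = 2.

The Hessian of f at 0 has rank 2. Corank 1: A-series; mu = 2 gives A_2.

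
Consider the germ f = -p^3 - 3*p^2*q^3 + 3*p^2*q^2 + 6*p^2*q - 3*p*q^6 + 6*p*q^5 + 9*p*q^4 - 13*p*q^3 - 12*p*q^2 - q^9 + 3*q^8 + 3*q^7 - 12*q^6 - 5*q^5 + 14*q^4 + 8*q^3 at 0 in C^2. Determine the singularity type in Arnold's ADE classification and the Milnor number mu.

Type E_7, Milnor number mu = 7.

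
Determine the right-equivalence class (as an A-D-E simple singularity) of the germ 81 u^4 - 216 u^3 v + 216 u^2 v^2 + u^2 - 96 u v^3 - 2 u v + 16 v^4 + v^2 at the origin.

A_{3}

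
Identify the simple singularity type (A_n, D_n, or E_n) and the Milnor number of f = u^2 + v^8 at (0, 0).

Type A7, Milnor number mu = 7.

The Hessian of f at 0 has rank 1. Corank 1: A-series; mu = 7 gives A_7.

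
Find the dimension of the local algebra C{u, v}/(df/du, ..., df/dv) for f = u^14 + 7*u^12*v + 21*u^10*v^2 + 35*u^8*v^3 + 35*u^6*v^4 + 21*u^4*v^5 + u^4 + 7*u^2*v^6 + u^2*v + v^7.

8

The Hessian of f at 0 has rank 0. Corank 2; j^3 = u^2*v has shape L^2 M (L != M), so D-series; mu = 8 gives D_8.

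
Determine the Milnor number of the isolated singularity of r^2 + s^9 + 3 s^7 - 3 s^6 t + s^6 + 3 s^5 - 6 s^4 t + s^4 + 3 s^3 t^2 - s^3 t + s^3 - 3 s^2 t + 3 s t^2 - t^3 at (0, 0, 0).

7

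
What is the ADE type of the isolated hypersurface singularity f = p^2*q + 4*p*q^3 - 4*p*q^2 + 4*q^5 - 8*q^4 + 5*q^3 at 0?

The Hessian of f at 0 has rank 0. Corank 2; j^3 = q*(p^2 - 4*p*q + 5*q^2) splits into three distinct lines over C (the quadratic factor has nonzero discriminant), so D_4.

D4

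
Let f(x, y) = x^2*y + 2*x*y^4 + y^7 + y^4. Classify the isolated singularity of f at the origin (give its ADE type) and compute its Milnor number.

Type D_5, Milnor number mu = 5.

The Hessian of f at 0 is [[0, 0], [0, 0]] with rank 0, so corank 2. A Groebner basis of the Jacobian ideal J(f) in C{x,y} is {x^3, x^2/4 + y^3, x*y}; counting standard monomials gives mu = 5. Corank 2; j^3 = x^2*y has shape L^2 M (L != M), so D-series; mu = 5 gives D_5.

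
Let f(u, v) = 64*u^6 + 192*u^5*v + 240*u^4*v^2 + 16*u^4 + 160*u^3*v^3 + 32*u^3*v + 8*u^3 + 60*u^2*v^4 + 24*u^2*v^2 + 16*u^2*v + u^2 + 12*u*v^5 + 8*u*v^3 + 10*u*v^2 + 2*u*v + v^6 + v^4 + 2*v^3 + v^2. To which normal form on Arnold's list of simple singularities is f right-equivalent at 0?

The Hessian of f at 0 is [[2, 2], [2, 2]] with rank 1, so corank 1. A Groebner basis of the Jacobian ideal J(f) in C{u,v} is {u*v^2 - 4*u*v + 3*u/4 - 13*v^2/4 + 3*v/4, 5*u*v - u + v^3 + 4*v^2 - v, u^2 + u*v + u/4 + v^2/4 + v/4}; counting standard monomials gives mu = 5. Corank 1: A-series; mu = 5 gives A_5.

A_{5}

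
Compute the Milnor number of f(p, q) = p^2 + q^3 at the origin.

2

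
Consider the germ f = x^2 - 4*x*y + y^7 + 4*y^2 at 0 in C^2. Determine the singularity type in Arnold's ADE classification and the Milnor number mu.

The Hessian of f at 0 is [[2, -4], [-4, 8]] with rank 1, so corank 1. A Groebner basis of the Jacobian ideal J(f) in C{x,y} is {y^6, x - 2*y}; counting standard monomials gives mu = 6. Corank 1: A-series; mu = 6 gives A_6.

Type A6, Milnor number mu = 6.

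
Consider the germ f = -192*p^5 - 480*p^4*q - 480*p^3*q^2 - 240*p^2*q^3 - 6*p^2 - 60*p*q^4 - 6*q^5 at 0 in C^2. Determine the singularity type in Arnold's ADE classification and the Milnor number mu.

Type A4, Milnor number mu = 4.

The Hessian of f at 0 is [[-12, 0], [0, 0]] with rank 1, so corank 1. A Groebner basis of the Jacobian ideal J(f) in C{p,q} is {q^4, p}; counting standard monomials gives mu = 4. Corank 1: A-series; mu = 4 gives A_4.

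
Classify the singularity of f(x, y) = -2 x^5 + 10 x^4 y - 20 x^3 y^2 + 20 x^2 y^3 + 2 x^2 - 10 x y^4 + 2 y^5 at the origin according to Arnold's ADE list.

A_{4}

The Hessian of f at 0 is [[4, 0], [0, 0]] with rank 1, so corank 1. A Groebner basis of the Jacobian ideal J(f) in C{x,y} is {y^4, x}; counting standard monomials gives mu = 4. Corank 1: A-series; mu = 4 gives A_4.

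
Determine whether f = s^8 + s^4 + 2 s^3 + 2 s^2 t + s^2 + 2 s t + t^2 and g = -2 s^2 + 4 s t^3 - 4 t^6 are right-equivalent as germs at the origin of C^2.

The Hessian of f at 0 has rank 1. Corank 1: A-series; mu = 7 gives A_7. The Hessian of g at 0 has rank 1. Corank 1: A-series; mu = 5 gives A_5. f is A_7 but g is A_5, hence not right-equivalent.

No.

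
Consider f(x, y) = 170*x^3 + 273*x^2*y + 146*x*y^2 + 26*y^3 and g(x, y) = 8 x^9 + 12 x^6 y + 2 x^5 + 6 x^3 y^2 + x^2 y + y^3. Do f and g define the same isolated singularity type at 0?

Yes.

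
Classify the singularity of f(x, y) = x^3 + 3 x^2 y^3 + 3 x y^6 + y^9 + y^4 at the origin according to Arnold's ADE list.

The Hessian of f at 0 has rank 0. Corank 2; j^3 = x^3 is a perfect cube, so E-series; the 4-jet and mu = 6 give E_6.

E_{6}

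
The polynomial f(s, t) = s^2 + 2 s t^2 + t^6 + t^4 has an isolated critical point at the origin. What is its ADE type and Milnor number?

Type A5, Milnor number mu = 5.

The Hessian of f at 0 has rank 1. Corank 1: A-series; mu = 5 gives A_5.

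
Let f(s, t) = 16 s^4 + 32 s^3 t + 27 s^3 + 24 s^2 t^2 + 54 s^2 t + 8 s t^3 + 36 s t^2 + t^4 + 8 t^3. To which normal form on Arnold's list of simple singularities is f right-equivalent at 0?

The Hessian of f at 0 is [[0, 0], [0, 0]] with rank 0, so corank 2. A Groebner basis of the Jacobian ideal J(f) in C{s,t} is {t^4, s*t^2 + 11*t^3/18, s^2 + 4*s*t/3 + 4*t^2/9}; counting standard monomials gives mu = 6. Corank 2; j^3 = (3*s + 2*t)^3 is a perfect cube, so E-series; the 4-jet and mu = 6 give E_6.

E_6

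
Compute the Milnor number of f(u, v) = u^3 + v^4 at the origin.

The Hessian of f at 0 has rank 0. Corank 2; j^3 = u^3 is a perfect cube, so E-series; the 4-jet and mu = 6 give E_6.

6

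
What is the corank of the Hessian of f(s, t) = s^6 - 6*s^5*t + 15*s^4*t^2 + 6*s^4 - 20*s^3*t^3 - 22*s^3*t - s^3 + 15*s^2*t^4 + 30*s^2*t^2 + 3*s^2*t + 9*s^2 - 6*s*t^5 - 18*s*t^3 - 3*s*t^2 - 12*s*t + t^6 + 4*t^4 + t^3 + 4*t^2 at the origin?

Hessian at 0 has rank 1.

1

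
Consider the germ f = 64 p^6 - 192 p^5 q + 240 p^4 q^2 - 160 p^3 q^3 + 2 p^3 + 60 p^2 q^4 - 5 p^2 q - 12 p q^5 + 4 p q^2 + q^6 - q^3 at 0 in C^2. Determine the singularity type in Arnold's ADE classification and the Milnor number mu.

Type D7, Milnor number mu = 7.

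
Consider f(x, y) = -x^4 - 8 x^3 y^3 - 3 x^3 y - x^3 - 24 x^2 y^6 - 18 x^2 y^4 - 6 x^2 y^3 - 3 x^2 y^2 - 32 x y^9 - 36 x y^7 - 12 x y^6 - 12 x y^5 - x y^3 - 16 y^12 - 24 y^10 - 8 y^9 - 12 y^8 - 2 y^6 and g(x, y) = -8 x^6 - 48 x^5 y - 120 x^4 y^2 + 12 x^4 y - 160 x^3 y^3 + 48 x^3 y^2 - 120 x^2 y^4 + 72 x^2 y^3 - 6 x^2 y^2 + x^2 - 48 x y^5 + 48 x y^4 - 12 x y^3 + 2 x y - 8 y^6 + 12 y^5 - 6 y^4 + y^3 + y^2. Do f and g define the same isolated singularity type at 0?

No.

The Hessian of f at 0 has rank 0. Corank 2; j^3 = -x^3 is a perfect cube, so E-series; the 4-jet and mu = 7 give E_7. The Hessian of g at 0 has rank 1. Corank 1: A-series; mu = 2 gives A_2. f is E_7 but g is A_2, hence not right-equivalent.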